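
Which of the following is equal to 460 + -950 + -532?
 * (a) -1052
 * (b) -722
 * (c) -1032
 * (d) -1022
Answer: d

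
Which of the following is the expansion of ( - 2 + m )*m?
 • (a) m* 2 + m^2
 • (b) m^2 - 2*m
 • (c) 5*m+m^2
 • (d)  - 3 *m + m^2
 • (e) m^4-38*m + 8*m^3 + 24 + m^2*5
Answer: b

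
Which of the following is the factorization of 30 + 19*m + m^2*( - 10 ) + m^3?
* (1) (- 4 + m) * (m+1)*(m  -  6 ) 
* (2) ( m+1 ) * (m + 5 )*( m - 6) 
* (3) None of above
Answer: 3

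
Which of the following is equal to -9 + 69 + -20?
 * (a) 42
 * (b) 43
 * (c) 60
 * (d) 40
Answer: d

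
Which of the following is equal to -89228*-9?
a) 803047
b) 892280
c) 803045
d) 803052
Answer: d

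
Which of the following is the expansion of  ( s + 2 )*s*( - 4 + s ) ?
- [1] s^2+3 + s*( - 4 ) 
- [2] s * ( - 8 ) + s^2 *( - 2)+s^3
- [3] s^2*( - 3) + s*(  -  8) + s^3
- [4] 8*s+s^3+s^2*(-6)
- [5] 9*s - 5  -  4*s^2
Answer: 2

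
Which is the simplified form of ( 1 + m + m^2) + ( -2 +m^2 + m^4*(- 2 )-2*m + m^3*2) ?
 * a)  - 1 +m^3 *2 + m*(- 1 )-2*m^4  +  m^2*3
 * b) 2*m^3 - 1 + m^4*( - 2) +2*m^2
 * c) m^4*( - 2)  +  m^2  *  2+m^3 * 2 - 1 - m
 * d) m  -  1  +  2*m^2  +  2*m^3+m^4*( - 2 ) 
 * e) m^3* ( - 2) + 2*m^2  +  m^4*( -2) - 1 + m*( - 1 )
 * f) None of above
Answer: c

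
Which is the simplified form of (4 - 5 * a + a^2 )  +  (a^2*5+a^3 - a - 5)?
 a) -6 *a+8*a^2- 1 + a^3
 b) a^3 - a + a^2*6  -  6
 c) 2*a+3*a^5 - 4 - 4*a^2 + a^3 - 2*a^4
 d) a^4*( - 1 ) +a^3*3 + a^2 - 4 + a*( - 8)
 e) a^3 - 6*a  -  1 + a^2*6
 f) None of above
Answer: e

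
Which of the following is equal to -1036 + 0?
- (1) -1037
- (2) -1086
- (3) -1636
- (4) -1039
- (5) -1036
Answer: 5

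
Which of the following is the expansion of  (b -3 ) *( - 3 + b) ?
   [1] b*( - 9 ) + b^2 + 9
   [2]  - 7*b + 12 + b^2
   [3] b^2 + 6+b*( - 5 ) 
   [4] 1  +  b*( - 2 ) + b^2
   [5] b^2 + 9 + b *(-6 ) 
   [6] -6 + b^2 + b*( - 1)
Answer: 5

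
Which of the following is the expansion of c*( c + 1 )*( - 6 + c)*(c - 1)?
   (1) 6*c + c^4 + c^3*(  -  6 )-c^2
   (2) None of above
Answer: 1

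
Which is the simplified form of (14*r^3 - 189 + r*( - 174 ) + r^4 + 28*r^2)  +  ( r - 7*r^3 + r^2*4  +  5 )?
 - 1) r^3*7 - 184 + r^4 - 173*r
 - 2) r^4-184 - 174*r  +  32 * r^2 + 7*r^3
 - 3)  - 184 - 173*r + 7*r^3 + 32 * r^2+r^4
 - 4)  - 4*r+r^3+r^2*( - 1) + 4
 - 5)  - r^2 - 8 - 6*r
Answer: 3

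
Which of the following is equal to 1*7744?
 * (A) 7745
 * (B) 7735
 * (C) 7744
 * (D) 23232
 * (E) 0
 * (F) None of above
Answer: C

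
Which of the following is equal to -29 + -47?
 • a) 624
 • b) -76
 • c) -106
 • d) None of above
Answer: b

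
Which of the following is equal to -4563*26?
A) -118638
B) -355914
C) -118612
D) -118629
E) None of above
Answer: A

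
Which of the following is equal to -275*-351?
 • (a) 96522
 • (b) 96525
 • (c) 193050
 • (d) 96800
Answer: b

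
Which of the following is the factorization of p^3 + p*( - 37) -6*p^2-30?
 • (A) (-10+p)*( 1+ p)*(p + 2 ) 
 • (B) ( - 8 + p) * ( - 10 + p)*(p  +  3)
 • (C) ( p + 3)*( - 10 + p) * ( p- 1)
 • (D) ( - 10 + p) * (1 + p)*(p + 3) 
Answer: D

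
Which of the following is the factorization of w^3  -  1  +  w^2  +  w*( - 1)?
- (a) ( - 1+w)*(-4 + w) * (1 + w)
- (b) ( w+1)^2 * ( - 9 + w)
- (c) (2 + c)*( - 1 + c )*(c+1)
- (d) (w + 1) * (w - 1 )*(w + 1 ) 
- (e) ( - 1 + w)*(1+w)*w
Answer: d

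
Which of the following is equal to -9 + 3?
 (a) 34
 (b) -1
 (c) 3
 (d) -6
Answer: d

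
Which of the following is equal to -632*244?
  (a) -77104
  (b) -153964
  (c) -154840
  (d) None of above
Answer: d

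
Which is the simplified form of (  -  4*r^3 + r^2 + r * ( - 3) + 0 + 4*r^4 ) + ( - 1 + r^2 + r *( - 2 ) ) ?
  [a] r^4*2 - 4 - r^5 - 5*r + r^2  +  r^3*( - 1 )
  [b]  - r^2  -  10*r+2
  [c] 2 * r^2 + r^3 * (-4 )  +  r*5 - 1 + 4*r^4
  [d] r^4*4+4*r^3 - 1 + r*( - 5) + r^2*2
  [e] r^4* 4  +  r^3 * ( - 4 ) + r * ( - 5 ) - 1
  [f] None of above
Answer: f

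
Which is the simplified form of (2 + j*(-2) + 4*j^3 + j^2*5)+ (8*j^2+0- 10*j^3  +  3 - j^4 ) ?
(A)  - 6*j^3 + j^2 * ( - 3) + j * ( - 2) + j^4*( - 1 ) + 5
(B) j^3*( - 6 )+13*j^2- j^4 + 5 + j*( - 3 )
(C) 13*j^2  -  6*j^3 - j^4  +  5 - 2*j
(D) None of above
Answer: C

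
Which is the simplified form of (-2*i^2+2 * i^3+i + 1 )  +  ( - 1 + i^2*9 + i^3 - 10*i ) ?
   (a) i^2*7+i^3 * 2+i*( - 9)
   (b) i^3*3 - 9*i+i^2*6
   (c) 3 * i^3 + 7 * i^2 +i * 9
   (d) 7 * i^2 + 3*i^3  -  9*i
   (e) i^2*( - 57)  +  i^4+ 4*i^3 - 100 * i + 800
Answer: d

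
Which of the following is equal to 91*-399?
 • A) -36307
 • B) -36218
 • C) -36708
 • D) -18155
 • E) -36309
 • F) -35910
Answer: E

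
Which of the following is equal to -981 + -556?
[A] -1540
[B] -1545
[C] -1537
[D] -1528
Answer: C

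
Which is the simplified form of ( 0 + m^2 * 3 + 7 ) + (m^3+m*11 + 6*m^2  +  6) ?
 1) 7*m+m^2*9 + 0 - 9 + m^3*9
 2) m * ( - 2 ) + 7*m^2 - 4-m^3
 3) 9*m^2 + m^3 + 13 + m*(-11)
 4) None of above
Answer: 4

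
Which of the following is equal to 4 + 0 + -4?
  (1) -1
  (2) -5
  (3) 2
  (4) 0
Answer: 4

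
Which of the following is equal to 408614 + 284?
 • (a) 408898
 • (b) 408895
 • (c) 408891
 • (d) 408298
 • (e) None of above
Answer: a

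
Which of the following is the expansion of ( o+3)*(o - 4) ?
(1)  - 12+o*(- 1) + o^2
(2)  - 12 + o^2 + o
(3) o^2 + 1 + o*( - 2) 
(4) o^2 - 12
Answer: 1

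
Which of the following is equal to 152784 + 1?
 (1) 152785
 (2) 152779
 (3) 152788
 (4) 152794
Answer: 1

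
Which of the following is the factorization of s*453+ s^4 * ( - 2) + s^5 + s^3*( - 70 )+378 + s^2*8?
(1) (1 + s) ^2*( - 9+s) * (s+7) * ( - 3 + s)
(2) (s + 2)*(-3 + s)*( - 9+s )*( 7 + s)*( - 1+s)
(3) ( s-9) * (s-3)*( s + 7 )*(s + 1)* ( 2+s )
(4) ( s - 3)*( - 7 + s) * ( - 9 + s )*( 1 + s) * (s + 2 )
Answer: 3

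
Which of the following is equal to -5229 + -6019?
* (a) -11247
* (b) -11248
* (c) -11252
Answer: b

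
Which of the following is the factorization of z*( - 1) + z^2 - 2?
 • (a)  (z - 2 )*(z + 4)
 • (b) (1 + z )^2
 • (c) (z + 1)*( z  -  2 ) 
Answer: c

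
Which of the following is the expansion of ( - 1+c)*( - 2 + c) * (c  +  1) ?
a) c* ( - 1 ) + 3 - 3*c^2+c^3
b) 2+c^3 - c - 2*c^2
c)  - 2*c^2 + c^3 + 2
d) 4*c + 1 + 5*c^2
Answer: b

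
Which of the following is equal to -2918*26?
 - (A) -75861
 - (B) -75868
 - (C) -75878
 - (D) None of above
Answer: B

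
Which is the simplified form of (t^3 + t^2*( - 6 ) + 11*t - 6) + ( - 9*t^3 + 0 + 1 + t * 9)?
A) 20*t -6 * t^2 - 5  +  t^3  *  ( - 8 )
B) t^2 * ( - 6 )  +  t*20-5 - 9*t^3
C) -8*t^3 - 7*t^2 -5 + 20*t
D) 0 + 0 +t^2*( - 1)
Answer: A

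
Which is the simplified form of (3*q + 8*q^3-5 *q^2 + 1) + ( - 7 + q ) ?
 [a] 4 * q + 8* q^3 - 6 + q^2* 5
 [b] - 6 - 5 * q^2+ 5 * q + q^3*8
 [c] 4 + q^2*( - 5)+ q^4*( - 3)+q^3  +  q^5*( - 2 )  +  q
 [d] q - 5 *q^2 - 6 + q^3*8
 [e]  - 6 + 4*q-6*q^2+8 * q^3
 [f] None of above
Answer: f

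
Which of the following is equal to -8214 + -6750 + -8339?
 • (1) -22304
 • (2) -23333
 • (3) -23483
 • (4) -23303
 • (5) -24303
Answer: 4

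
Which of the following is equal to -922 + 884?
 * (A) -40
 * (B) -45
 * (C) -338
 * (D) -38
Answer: D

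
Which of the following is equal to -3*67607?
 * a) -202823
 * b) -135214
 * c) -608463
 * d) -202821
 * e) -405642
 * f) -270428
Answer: d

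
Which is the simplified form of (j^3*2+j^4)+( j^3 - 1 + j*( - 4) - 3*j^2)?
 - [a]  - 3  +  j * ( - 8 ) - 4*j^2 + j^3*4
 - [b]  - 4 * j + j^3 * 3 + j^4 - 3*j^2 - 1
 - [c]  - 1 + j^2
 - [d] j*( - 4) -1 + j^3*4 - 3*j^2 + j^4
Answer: b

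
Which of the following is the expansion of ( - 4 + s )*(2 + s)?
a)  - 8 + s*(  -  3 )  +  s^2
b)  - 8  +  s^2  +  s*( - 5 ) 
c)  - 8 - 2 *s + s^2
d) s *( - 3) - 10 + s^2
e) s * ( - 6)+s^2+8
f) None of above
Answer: c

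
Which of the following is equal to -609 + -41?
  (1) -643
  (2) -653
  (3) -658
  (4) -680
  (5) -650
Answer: 5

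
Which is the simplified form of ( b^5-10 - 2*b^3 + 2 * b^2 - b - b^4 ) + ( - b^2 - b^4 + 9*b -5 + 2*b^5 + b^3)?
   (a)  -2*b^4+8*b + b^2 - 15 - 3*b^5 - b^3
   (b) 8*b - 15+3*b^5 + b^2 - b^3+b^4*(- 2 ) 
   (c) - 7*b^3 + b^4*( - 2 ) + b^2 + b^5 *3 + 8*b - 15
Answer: b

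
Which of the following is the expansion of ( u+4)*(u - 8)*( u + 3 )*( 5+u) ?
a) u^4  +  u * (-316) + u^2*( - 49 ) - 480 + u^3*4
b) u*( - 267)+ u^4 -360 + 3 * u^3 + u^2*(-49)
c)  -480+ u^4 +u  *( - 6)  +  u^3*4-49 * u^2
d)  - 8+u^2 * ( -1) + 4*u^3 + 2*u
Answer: a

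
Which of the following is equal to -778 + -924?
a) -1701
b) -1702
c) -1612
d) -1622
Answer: b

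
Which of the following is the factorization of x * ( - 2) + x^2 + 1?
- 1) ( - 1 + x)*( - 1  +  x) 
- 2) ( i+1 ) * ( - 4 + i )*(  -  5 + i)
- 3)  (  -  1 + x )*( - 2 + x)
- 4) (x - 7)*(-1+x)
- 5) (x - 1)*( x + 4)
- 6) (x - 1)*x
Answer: 1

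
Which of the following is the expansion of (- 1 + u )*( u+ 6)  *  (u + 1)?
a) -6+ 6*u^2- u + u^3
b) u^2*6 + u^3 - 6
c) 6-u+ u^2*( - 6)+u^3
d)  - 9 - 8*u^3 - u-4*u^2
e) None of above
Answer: a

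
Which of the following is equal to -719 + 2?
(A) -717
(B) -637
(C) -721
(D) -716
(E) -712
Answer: A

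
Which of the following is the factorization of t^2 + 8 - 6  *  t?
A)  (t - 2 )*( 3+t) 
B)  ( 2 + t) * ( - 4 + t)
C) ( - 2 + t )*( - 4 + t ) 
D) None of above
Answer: C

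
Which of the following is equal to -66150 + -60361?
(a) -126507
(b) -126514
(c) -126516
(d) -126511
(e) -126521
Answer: d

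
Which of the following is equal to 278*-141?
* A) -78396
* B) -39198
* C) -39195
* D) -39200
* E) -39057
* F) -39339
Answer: B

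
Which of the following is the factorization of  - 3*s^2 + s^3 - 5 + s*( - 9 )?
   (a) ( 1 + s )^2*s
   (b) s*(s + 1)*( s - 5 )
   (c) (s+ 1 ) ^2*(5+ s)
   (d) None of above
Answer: d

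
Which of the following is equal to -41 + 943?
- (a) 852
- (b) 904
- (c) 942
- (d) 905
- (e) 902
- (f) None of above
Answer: e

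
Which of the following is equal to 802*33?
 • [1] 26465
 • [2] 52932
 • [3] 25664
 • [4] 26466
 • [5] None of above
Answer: 4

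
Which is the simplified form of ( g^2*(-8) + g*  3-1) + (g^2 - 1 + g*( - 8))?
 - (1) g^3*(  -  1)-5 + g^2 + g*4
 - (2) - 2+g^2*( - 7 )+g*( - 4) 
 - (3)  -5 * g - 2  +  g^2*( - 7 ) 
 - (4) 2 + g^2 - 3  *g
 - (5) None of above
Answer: 3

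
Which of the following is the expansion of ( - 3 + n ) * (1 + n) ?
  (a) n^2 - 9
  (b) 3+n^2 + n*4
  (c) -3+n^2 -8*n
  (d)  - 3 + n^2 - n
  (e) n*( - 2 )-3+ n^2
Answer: e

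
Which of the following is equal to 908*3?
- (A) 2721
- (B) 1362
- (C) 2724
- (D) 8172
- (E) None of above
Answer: C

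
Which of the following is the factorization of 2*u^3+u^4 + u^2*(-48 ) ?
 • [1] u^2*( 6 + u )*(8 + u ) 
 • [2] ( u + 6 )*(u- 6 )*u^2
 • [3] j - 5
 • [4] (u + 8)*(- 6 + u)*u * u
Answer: 4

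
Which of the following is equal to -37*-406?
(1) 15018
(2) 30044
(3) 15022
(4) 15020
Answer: 3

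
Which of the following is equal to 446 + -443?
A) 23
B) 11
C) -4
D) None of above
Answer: D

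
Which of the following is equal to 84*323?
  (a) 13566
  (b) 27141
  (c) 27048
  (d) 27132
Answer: d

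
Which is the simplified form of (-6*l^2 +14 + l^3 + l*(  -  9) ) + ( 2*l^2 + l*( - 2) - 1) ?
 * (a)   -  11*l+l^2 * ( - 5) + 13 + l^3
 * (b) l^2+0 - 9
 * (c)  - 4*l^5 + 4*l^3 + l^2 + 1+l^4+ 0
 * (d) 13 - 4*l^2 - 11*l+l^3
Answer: d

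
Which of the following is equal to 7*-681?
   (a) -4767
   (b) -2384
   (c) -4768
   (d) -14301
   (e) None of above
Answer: a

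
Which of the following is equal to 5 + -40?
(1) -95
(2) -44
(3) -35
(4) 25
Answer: 3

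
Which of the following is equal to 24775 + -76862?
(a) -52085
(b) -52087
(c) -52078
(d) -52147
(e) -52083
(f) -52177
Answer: b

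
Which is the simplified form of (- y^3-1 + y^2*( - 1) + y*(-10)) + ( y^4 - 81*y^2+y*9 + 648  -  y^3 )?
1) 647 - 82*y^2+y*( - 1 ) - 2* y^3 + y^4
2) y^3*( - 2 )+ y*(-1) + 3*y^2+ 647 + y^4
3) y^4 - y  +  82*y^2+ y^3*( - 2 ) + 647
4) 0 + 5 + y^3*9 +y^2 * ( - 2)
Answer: 1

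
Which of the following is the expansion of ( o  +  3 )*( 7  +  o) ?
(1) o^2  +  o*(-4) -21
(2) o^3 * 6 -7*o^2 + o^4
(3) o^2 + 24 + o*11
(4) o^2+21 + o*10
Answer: 4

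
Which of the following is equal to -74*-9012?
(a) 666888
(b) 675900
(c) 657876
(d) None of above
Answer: a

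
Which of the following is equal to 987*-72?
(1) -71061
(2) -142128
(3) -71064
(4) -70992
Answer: 3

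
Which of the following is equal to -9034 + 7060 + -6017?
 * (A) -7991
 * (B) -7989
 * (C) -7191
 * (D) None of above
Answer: A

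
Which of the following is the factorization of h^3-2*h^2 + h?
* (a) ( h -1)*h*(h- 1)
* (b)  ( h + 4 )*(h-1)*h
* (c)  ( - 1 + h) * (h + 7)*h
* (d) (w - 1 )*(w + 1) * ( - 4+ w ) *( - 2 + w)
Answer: a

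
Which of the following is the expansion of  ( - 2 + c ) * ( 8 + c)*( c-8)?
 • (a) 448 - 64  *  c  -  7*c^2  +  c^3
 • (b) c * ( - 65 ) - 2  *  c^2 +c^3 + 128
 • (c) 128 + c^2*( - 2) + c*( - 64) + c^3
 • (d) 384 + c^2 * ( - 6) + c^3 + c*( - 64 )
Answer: c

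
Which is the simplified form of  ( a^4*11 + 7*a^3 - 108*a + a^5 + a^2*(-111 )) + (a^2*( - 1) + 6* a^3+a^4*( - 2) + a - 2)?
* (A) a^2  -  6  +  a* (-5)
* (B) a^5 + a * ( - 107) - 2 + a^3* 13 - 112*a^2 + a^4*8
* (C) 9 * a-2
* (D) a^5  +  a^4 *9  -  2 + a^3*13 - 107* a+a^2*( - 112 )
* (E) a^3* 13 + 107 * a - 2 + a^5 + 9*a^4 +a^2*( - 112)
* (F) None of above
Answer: D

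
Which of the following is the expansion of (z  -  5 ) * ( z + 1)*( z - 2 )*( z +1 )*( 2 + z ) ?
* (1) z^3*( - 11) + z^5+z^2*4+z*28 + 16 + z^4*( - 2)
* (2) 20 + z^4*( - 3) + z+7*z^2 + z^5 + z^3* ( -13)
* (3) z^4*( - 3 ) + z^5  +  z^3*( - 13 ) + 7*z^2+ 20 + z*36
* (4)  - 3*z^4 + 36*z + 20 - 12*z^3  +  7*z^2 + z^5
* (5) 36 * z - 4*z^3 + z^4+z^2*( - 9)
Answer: 3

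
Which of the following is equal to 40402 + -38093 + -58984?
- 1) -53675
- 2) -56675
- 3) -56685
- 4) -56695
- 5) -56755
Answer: 2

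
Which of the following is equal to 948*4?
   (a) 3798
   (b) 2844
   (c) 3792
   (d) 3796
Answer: c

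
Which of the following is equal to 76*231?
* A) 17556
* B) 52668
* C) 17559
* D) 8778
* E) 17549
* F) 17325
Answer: A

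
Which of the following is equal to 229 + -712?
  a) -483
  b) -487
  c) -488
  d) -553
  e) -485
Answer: a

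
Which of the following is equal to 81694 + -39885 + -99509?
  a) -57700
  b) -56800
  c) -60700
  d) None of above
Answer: a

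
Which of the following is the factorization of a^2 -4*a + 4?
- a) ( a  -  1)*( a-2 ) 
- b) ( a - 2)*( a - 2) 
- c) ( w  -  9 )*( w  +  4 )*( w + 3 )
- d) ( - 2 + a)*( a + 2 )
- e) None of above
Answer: b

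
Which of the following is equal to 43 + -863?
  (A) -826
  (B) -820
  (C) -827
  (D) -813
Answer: B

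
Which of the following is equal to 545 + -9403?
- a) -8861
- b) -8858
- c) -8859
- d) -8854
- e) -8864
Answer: b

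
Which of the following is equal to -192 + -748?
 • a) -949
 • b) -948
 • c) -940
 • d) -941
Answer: c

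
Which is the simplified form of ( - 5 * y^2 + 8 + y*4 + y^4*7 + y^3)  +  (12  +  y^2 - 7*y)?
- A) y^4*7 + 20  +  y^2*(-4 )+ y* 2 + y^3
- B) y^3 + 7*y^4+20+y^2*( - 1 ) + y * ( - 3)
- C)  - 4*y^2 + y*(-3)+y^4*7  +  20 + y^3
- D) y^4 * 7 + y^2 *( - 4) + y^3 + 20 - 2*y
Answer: C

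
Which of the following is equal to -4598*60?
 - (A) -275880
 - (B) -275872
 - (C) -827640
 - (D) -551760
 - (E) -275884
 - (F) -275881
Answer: A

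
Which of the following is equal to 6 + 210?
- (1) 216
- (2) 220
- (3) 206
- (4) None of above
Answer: 1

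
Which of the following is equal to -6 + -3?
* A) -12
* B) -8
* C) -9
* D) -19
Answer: C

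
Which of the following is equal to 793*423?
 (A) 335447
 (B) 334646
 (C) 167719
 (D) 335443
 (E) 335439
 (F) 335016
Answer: E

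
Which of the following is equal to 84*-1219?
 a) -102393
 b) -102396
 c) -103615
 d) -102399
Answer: b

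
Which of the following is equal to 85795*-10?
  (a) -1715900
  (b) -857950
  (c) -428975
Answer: b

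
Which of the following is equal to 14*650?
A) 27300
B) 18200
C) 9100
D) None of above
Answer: C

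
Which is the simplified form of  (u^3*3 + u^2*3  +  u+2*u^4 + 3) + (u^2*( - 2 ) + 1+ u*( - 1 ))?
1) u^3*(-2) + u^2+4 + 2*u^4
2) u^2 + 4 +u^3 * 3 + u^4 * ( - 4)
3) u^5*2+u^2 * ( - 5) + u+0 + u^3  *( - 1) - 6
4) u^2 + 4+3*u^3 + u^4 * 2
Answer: 4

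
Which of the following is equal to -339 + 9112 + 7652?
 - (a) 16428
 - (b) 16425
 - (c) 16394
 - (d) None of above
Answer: b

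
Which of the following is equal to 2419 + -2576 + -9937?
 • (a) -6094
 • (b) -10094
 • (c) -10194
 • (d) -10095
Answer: b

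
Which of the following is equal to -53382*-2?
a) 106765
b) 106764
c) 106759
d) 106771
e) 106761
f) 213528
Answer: b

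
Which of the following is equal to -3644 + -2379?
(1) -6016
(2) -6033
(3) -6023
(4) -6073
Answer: 3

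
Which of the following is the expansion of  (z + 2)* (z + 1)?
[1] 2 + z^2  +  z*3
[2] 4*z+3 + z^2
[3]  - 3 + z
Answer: 1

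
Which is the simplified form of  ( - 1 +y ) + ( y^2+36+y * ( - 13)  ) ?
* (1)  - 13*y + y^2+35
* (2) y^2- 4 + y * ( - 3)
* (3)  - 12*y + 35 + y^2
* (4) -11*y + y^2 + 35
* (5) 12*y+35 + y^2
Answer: 3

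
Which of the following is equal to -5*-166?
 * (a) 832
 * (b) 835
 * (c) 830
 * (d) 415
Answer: c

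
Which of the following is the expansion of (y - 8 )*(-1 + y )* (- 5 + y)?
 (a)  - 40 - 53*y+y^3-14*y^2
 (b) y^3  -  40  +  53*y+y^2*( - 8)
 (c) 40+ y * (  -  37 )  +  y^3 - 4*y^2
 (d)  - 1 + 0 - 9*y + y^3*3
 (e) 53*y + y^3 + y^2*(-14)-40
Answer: e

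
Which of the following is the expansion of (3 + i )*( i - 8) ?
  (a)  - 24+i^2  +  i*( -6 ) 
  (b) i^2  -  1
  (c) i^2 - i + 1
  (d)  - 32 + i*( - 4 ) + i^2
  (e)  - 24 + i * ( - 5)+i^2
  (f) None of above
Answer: e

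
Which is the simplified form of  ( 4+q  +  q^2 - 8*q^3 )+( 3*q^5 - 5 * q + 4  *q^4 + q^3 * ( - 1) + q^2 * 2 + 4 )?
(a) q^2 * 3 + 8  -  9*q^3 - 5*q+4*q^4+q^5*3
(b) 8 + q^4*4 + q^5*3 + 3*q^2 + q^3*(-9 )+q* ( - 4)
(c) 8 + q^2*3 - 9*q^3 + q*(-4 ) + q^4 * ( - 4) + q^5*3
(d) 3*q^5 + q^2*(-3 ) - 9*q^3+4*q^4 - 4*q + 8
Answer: b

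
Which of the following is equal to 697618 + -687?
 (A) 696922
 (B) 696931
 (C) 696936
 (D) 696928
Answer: B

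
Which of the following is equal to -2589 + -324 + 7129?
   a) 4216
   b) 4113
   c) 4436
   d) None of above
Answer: a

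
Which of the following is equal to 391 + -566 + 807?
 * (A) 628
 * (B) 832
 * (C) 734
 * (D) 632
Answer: D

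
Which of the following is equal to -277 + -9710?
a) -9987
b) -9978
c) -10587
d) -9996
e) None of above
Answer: a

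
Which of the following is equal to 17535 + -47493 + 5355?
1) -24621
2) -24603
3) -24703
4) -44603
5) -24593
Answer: 2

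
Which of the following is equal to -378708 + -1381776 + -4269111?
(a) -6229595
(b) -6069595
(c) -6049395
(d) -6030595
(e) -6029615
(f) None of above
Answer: f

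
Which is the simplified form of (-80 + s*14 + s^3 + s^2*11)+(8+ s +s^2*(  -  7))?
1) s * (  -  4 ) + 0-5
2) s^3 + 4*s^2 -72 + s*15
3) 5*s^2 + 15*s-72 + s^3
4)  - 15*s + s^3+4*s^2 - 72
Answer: 2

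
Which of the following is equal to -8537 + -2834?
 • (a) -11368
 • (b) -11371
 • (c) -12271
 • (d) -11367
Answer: b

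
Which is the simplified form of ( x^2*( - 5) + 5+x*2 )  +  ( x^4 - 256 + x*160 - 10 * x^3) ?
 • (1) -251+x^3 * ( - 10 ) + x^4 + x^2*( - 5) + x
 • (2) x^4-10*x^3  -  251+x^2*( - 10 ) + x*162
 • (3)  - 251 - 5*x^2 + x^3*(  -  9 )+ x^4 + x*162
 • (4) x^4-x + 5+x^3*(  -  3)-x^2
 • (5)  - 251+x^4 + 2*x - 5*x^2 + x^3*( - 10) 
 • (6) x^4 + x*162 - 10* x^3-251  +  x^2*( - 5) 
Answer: 6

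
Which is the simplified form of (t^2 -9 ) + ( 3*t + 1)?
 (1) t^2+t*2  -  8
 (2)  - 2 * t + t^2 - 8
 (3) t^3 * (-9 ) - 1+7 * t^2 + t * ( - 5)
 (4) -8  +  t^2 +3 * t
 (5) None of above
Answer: 4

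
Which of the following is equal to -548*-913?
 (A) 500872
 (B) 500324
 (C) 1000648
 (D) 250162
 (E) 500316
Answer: B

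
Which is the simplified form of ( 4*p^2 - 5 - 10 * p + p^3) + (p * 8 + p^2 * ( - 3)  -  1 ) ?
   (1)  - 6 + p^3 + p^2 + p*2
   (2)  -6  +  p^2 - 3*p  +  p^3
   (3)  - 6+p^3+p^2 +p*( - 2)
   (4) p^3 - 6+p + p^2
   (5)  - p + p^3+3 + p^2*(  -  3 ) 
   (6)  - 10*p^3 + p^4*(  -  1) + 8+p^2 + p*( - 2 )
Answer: 3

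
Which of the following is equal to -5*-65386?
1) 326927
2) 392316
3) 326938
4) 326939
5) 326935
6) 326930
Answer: 6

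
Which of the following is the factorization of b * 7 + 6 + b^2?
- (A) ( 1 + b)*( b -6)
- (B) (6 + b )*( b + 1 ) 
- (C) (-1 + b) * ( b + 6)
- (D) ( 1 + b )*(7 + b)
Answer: B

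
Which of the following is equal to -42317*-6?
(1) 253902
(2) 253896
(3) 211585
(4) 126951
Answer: 1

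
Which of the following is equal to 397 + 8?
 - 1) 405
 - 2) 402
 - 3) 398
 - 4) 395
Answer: 1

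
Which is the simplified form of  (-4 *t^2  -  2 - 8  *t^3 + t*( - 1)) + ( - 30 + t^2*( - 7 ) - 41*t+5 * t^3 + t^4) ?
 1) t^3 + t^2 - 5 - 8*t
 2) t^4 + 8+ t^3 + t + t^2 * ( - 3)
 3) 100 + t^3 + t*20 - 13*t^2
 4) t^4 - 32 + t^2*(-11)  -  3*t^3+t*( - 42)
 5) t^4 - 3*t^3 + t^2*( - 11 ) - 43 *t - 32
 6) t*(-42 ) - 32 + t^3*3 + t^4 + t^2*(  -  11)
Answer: 4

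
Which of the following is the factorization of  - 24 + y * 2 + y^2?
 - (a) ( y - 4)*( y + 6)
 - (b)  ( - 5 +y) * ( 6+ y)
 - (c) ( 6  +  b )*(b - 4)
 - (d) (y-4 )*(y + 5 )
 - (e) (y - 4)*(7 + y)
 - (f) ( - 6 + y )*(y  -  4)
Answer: a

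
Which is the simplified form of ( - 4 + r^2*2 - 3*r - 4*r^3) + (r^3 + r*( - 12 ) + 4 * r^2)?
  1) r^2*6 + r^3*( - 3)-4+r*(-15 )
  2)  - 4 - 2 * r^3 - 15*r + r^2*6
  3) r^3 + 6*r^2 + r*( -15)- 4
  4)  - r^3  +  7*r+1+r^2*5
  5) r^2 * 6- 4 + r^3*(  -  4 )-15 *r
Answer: 1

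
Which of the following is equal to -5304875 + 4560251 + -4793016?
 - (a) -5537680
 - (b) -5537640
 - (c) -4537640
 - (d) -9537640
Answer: b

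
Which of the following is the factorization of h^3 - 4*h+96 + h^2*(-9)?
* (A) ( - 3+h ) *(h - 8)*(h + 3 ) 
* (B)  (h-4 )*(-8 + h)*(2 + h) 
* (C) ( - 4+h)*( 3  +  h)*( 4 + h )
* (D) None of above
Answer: D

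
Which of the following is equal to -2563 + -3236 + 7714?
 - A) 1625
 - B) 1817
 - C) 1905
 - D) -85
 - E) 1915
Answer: E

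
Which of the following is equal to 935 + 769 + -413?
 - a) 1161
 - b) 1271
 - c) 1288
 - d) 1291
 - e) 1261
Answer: d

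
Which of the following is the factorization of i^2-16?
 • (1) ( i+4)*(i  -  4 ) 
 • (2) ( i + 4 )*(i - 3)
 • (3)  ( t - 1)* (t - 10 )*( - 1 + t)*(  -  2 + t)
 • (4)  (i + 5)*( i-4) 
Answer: 1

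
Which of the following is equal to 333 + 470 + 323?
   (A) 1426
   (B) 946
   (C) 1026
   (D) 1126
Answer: D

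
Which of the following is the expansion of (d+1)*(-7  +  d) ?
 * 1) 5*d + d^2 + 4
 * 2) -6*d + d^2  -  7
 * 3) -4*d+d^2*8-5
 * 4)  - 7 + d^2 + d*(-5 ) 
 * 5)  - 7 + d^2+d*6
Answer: 2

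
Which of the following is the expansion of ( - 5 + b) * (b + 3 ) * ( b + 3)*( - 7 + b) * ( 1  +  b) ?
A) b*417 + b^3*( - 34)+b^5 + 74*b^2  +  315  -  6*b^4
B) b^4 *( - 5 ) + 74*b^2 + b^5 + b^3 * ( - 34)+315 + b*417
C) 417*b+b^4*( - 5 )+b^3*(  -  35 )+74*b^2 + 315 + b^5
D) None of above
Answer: B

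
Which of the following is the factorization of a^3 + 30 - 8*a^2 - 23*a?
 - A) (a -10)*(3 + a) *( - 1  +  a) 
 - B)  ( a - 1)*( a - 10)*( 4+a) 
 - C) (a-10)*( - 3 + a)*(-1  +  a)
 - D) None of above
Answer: A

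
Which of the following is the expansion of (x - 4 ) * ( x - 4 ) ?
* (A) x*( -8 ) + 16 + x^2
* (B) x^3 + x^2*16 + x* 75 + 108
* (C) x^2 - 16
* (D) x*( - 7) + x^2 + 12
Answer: A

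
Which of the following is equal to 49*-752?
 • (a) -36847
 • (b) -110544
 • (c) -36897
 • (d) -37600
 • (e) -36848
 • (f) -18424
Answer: e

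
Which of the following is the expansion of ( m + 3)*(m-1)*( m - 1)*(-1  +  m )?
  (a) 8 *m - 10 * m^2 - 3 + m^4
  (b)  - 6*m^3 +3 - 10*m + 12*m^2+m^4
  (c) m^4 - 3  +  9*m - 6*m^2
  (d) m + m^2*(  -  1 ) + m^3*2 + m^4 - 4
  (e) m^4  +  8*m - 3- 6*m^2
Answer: e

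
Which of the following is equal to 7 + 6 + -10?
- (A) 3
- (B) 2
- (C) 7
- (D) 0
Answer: A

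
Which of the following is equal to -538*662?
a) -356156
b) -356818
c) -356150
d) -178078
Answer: a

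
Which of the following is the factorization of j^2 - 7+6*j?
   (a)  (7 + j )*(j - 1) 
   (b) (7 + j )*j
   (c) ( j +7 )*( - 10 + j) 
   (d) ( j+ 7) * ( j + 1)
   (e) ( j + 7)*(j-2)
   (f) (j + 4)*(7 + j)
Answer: a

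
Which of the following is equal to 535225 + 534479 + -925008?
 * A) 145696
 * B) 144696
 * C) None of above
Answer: B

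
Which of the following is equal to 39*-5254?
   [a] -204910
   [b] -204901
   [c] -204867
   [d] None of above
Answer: d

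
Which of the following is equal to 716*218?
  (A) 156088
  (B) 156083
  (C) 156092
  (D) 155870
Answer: A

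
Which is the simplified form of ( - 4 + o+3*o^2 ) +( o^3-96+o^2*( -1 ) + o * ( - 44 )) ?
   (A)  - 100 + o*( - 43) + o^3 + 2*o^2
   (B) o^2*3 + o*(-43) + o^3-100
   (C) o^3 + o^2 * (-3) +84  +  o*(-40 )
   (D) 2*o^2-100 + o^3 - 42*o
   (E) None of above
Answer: A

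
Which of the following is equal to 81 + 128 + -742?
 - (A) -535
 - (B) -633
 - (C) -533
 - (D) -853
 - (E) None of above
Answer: C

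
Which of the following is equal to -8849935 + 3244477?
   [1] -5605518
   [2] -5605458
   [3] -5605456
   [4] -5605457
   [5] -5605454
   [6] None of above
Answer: 2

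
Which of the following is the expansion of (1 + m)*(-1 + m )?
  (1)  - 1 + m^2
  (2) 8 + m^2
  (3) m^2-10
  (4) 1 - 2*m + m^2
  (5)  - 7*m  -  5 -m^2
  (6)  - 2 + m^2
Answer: 1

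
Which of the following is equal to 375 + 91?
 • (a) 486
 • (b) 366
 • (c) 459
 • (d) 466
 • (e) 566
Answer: d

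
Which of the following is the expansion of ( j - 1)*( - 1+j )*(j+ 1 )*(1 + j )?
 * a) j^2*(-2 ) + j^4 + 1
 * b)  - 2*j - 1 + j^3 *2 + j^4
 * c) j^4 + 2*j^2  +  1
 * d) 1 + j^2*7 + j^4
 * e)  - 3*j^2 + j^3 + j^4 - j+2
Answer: a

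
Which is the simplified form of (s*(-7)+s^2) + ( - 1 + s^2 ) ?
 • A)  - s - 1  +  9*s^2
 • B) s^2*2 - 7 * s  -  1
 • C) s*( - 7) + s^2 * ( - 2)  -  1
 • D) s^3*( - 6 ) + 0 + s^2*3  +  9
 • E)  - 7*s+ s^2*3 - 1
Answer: B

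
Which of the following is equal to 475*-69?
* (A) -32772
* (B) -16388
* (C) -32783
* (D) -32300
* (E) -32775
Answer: E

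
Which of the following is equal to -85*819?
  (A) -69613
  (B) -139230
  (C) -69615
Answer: C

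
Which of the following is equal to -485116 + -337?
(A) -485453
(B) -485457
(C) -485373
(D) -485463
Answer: A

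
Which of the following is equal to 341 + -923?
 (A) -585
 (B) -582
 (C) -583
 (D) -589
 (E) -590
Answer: B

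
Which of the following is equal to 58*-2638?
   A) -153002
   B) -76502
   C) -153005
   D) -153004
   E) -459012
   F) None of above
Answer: D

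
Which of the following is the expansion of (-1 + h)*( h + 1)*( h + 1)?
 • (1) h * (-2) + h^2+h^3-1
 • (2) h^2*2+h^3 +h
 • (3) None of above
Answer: 3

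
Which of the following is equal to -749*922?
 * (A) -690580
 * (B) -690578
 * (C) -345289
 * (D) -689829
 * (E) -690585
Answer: B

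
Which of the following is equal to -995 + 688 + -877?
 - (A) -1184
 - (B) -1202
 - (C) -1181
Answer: A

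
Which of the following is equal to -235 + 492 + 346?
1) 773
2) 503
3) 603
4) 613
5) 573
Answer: 3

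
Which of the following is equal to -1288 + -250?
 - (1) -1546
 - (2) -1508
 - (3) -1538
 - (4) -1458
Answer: 3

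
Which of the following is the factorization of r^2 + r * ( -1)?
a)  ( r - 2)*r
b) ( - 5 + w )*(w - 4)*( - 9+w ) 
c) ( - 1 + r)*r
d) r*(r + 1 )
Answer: c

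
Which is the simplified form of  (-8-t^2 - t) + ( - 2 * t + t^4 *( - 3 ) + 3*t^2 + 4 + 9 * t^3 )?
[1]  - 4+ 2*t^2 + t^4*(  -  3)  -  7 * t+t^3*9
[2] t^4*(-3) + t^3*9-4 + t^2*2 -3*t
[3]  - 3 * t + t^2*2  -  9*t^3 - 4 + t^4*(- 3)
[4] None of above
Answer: 2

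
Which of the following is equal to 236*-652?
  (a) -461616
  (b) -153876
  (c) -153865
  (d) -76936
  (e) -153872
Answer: e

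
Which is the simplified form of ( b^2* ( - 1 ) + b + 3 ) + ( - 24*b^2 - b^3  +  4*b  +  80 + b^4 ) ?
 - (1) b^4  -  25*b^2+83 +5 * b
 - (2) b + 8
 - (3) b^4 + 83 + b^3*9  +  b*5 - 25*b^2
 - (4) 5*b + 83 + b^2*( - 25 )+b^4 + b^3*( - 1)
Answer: 4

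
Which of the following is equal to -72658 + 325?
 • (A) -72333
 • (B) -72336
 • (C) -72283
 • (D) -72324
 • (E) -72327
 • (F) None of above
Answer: A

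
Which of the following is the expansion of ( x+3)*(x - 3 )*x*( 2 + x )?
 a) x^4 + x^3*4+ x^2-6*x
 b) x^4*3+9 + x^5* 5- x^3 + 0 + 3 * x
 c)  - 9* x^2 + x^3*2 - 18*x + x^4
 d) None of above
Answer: c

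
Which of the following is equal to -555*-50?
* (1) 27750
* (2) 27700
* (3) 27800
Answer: 1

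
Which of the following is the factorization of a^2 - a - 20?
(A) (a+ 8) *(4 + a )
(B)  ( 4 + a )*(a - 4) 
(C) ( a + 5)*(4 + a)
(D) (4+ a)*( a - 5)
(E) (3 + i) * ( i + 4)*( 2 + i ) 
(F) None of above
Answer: D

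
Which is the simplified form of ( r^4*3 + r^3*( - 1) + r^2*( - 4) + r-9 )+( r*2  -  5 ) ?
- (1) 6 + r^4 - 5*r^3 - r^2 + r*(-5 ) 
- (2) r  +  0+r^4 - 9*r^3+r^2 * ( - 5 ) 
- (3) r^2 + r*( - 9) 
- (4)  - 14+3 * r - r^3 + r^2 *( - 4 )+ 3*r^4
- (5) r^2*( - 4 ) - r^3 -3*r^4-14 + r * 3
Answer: 4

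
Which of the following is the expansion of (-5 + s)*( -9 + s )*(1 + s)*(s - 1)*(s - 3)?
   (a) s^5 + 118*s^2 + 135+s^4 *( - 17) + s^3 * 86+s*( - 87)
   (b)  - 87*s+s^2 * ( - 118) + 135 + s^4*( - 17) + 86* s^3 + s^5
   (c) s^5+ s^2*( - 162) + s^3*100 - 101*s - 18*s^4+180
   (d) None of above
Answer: b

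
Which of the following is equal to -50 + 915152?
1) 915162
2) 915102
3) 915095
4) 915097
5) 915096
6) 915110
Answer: 2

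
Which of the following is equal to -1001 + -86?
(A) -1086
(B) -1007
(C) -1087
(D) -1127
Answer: C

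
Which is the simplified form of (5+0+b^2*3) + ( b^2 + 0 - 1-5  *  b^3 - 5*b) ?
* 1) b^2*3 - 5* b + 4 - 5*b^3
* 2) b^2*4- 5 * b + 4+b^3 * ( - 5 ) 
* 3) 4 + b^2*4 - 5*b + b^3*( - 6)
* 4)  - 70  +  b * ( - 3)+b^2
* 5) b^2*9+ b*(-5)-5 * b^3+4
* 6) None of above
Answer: 2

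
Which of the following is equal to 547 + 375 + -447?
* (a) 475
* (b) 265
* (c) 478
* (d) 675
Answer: a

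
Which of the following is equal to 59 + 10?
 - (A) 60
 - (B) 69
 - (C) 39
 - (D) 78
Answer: B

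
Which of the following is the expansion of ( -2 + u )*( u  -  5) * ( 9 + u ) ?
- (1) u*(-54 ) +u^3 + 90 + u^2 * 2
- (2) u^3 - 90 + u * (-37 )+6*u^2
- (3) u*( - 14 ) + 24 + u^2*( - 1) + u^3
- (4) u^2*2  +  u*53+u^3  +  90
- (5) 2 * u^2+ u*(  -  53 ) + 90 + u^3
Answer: 5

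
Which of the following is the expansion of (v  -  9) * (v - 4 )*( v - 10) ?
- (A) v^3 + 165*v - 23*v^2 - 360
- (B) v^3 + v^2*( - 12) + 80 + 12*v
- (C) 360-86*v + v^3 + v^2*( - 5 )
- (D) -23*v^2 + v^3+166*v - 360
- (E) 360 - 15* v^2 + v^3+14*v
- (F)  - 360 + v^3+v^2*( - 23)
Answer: D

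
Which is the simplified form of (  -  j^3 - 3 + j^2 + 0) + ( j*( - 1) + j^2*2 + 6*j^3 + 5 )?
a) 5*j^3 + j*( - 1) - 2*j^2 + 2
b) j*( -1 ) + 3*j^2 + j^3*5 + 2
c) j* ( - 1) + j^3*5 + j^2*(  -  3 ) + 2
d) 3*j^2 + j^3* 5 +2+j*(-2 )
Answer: b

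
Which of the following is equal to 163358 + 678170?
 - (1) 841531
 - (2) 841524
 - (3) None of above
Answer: 3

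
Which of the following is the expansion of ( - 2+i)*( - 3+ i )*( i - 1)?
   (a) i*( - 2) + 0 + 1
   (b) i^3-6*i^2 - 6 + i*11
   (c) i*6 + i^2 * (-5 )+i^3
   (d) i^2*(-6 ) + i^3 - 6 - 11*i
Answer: b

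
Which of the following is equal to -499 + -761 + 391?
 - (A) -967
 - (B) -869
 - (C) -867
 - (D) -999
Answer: B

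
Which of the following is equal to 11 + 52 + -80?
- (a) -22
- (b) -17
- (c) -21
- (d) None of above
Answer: b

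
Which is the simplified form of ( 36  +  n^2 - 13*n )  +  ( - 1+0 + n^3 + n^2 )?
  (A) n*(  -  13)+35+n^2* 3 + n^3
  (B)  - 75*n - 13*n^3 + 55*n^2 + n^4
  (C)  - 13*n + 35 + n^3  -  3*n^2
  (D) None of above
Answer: D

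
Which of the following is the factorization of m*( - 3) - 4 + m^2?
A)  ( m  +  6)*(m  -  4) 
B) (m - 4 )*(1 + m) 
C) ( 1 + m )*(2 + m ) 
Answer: B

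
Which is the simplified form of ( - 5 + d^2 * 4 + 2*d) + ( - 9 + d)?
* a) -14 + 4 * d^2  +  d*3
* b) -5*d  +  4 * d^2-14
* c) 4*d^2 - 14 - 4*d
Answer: a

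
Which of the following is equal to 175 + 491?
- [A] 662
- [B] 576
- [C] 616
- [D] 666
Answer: D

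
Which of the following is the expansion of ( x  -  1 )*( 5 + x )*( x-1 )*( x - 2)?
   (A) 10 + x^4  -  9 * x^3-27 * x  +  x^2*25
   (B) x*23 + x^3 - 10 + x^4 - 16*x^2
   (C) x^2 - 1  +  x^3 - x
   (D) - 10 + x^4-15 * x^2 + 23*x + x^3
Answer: D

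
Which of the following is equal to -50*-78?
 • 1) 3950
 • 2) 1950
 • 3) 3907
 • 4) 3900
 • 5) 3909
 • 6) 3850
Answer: 4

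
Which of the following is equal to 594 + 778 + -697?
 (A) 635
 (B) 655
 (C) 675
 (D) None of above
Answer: C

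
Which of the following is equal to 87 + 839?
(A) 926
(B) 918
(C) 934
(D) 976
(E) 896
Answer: A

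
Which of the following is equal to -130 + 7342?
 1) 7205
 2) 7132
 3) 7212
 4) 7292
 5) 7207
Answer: 3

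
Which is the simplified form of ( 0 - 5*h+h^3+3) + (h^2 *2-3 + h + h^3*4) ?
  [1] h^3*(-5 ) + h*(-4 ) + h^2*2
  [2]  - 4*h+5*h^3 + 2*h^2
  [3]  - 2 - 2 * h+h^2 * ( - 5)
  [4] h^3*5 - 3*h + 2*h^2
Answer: 2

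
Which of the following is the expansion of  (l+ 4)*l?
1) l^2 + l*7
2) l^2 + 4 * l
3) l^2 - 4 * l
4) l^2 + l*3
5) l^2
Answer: 2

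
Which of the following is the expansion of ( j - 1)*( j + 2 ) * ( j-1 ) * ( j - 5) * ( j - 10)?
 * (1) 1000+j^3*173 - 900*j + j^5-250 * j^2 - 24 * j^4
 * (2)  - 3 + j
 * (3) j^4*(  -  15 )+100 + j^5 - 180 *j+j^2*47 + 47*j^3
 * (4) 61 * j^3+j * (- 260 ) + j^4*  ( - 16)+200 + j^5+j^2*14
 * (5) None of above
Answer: 3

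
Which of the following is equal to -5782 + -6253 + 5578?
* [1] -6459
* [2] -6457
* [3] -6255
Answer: 2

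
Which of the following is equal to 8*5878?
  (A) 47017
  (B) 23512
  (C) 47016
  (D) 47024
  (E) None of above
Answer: D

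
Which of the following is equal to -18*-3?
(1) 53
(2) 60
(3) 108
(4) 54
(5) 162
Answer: 4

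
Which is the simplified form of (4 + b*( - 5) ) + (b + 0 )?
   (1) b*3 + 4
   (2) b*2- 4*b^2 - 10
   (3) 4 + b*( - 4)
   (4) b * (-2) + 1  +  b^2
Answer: 3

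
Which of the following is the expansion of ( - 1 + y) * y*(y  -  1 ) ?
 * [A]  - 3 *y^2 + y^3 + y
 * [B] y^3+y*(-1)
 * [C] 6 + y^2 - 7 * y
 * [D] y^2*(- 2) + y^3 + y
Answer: D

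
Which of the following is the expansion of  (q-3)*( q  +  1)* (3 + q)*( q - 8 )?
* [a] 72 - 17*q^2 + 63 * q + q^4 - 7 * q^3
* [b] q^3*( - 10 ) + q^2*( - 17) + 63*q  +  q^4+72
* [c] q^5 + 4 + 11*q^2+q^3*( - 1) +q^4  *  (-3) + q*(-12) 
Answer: a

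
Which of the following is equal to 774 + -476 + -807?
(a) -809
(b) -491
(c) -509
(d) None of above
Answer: c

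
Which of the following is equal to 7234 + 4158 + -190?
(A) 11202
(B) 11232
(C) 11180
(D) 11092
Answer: A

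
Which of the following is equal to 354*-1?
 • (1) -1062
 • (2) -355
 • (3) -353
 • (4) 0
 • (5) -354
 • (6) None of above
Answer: 5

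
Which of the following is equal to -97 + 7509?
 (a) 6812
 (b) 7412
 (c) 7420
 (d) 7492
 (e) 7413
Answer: b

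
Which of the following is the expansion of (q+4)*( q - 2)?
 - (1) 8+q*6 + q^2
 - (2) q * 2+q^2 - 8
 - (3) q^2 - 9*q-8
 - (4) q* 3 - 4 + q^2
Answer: 2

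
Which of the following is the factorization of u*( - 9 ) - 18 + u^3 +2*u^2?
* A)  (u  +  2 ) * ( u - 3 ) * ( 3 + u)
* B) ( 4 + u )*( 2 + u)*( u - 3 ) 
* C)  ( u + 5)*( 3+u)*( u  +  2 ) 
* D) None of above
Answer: A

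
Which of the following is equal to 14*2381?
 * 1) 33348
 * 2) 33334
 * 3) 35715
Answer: 2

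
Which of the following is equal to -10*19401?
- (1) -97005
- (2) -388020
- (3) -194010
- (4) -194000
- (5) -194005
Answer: 3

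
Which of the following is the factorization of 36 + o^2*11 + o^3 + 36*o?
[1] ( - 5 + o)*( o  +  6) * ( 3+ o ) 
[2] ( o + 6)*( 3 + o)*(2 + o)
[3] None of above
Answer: 2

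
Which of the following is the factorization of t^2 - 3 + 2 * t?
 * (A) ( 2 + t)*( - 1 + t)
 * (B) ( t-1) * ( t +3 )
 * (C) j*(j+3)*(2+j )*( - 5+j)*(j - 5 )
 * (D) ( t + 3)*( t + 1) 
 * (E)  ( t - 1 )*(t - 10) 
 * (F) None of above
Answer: B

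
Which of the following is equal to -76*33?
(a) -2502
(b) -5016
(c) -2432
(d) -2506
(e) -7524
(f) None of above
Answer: f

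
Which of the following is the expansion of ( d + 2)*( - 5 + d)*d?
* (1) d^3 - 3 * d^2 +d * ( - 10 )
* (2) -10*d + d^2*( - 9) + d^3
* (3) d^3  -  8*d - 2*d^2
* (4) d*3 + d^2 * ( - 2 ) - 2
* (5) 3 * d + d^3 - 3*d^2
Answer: 1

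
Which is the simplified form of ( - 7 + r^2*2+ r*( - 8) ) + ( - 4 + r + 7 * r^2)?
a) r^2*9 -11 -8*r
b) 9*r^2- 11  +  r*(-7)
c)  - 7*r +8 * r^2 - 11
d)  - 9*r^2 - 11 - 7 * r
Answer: b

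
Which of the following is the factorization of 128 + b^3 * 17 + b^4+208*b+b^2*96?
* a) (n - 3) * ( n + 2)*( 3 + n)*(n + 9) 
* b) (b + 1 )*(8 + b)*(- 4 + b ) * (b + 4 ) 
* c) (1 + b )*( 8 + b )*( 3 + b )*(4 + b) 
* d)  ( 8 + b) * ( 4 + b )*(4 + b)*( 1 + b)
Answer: d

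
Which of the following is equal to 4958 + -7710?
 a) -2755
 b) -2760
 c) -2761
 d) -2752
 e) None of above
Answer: d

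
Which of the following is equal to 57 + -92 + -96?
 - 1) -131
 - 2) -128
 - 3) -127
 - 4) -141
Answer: 1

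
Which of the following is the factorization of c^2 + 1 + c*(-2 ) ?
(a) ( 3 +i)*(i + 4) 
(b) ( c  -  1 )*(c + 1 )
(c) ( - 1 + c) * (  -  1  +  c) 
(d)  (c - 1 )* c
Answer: c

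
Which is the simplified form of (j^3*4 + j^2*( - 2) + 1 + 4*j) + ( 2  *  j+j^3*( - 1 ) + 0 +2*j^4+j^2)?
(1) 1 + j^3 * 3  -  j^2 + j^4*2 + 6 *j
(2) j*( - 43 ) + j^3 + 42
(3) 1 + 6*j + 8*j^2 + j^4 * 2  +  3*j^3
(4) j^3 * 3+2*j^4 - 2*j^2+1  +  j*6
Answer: 1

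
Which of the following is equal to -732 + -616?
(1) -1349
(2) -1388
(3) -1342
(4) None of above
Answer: 4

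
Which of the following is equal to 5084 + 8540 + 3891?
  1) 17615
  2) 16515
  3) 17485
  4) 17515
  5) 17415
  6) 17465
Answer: 4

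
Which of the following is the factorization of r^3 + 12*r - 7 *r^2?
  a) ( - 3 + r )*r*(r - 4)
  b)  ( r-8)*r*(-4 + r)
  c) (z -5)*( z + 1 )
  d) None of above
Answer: a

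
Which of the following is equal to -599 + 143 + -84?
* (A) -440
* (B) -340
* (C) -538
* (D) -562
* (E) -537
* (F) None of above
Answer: F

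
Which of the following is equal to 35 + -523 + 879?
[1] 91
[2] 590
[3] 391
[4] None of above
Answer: 3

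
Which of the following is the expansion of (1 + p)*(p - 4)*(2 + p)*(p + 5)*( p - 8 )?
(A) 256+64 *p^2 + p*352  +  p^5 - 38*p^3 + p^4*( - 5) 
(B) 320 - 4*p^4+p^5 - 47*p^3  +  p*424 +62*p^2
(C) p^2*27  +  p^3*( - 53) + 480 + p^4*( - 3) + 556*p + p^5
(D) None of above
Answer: B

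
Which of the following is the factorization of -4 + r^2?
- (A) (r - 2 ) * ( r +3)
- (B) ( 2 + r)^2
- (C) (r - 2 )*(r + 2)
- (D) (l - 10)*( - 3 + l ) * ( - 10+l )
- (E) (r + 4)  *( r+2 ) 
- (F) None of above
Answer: C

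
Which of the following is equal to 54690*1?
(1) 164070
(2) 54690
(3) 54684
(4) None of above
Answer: 2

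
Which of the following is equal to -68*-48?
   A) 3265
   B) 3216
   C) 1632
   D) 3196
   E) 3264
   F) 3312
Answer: E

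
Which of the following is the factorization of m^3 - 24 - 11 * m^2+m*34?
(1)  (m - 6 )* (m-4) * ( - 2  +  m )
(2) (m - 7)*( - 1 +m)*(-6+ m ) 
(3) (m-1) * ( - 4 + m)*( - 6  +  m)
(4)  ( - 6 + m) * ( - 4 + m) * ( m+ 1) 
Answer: 3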